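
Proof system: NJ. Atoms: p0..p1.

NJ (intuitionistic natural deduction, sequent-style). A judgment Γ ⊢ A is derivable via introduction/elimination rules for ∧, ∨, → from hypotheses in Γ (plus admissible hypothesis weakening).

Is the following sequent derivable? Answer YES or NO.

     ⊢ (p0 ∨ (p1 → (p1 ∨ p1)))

Derivation (root first):
[∨I₂]  ⊢ (p0 ∨ (p1 → (p1 ∨ p1)))
  [→I]  ⊢ (p1 → (p1 ∨ p1))
    [∨I₂] p1 ⊢ (p1 ∨ p1)
      [Ax] p1 ⊢ p1

Result: YES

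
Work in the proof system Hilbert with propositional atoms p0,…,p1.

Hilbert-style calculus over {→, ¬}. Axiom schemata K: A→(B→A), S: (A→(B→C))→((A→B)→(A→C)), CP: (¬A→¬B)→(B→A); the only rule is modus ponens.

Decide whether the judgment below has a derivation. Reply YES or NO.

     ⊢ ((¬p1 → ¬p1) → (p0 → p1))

Search for a countermodel by truth-table:
  v=00: Γ:[] Δ:[((¬p1 → ¬p1) → (p0 → p1))=T] refutes=False
  v=01: Γ:[] Δ:[((¬p1 → ¬p1) → (p0 → p1))=T] refutes=False
  v=10: Γ:[] Δ:[((¬p1 → ¬p1) → (p0 → p1))=F] refutes=True  ← countermodel

Result: NO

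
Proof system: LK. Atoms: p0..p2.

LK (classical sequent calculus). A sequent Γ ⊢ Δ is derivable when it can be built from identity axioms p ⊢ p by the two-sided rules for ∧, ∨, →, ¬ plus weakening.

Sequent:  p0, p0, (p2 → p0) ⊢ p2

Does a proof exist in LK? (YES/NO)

Enumerate valuations to refute Γ ⊢ Δ:
  v=000: Γ:[p0=F, p0=F, (p2 → p0)=T] Δ:[p2=F] refutes=False
  v=001: Γ:[p0=F, p0=F, (p2 → p0)=F] Δ:[p2=T] refutes=False
  v=010: Γ:[p0=F, p0=F, (p2 → p0)=T] Δ:[p2=F] refutes=False
  v=011: Γ:[p0=F, p0=F, (p2 → p0)=F] Δ:[p2=T] refutes=False
  v=100: Γ:[p0=T, p0=T, (p2 → p0)=T] Δ:[p2=F] refutes=True  ← countermodel

Result: NO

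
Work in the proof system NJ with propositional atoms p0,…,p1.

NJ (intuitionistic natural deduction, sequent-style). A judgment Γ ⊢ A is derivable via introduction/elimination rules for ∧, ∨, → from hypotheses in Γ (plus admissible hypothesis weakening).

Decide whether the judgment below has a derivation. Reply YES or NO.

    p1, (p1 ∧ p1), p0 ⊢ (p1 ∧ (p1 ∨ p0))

Derivation (root first):
[∧I] p1, (p1 ∧ p1), p0 ⊢ (p1 ∧ (p1 ∨ p0))
  [Ax] p1 ⊢ p1
  [∨I₂] p0, (p1 ∧ p1) ⊢ (p1 ∨ p0)
    [Wk] p0, (p1 ∧ p1) ⊢ p0
      [Ax] p0 ⊢ p0

Result: YES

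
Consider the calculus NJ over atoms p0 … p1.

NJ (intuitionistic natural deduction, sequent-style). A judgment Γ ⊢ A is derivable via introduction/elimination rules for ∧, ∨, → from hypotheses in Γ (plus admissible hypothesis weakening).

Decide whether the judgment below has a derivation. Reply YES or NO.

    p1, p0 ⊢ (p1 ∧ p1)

Derivation trace:
[∧I] p1, p0 ⊢ (p1 ∧ p1)
  [Ax] p1 ⊢ p1
  [Wk] p1, p0 ⊢ p1
    [Ax] p1 ⊢ p1

Result: YES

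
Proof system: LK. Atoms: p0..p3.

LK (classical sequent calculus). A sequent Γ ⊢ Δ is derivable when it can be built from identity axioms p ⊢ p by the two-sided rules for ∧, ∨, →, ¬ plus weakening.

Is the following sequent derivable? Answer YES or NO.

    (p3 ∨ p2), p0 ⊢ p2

Enumerate valuations to refute Γ ⊢ Δ:
  v=0000: Γ:[(p3 ∨ p2)=F, p0=F] Δ:[p2=F] refutes=False
  v=0001: Γ:[(p3 ∨ p2)=T, p0=F] Δ:[p2=F] refutes=False
  v=0010: Γ:[(p3 ∨ p2)=T, p0=F] Δ:[p2=T] refutes=False
  v=0011: Γ:[(p3 ∨ p2)=T, p0=F] Δ:[p2=T] refutes=False
  v=0100: Γ:[(p3 ∨ p2)=F, p0=F] Δ:[p2=F] refutes=False
  v=0101: Γ:[(p3 ∨ p2)=T, p0=F] Δ:[p2=F] refutes=False
  v=0110: Γ:[(p3 ∨ p2)=T, p0=F] Δ:[p2=T] refutes=False
  v=0111: Γ:[(p3 ∨ p2)=T, p0=F] Δ:[p2=T] refutes=False
  v=1000: Γ:[(p3 ∨ p2)=F, p0=T] Δ:[p2=F] refutes=False
  v=1001: Γ:[(p3 ∨ p2)=T, p0=T] Δ:[p2=F] refutes=True  ← countermodel

Result: NO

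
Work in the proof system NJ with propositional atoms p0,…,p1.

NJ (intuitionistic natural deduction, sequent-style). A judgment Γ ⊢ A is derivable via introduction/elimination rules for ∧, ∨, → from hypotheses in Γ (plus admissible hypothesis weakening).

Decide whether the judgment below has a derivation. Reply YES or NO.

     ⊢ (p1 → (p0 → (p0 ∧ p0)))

Derivation (root first):
[→I]  ⊢ (p1 → (p0 → (p0 ∧ p0)))
  [Wk] p1 ⊢ (p0 → (p0 ∧ p0))
    [→I]  ⊢ (p0 → (p0 ∧ p0))
      [∧I] p0 ⊢ (p0 ∧ p0)
        [Ax] p0 ⊢ p0
        [Ax] p0 ⊢ p0

Result: YES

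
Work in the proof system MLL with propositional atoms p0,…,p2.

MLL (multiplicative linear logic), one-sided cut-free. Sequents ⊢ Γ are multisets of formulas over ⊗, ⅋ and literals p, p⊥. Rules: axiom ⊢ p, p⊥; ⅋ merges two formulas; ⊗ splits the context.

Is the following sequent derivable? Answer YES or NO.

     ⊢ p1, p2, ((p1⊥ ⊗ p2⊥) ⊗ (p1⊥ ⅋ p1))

Proof tree:
[⊗]  ⊢ p1, p2, ((p1⊥ ⊗ p2⊥) ⊗ (p1⊥ ⅋ p1))
  [⊗]  ⊢ p1, p2, (p1⊥ ⊗ p2⊥)
    [Ax]  ⊢ p1, p1⊥
    [Ax]  ⊢ p2, p2⊥
  [⅋]  ⊢ (p1⊥ ⅋ p1)
    [Ax]  ⊢ p1, p1⊥

Result: YES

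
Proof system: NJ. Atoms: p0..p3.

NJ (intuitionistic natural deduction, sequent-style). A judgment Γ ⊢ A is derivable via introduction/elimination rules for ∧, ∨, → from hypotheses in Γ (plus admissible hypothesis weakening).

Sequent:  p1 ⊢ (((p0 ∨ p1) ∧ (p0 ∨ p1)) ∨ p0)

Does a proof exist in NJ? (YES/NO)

Derivation (root first):
[∨I₁] p1 ⊢ (((p0 ∨ p1) ∧ (p0 ∨ p1)) ∨ p0)
  [∧I] p1 ⊢ ((p0 ∨ p1) ∧ (p0 ∨ p1))
    [∨I₂] p1 ⊢ (p0 ∨ p1)
      [Ax] p1 ⊢ p1
    [∨I₂] p1 ⊢ (p0 ∨ p1)
      [Ax] p1 ⊢ p1

Result: YES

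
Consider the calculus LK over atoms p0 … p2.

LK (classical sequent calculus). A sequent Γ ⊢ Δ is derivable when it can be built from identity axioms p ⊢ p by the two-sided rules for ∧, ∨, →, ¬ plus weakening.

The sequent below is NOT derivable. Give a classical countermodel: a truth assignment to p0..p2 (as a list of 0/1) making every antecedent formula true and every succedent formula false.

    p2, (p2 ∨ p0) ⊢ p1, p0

Truth-table refutation:
  v=000: Γ:[p2=F, (p2 ∨ p0)=F] Δ:[p1=F, p0=F] refutes=False
  v=001: Γ:[p2=T, (p2 ∨ p0)=T] Δ:[p1=F, p0=F] refutes=True  ← countermodel

Result: [0, 0, 1]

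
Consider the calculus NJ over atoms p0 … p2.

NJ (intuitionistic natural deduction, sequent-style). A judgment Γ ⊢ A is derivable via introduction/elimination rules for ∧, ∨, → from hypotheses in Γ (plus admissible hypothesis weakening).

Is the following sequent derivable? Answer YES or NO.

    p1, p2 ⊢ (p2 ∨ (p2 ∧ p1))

Derivation (root first):
[∨I₂] p1, p2 ⊢ (p2 ∨ (p2 ∧ p1))
  [∧I] p1, p2 ⊢ (p2 ∧ p1)
    [Ax] p2 ⊢ p2
    [Ax] p1 ⊢ p1

Result: YES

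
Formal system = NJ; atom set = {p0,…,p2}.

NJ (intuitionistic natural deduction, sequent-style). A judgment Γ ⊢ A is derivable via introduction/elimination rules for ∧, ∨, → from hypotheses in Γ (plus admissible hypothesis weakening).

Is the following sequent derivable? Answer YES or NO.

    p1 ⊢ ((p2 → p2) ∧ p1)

Derivation (root first):
[∧I] p1 ⊢ ((p2 → p2) ∧ p1)
  [→I]  ⊢ (p2 → p2)
    [Ax] p2 ⊢ p2
  [Ax] p1 ⊢ p1

Result: YES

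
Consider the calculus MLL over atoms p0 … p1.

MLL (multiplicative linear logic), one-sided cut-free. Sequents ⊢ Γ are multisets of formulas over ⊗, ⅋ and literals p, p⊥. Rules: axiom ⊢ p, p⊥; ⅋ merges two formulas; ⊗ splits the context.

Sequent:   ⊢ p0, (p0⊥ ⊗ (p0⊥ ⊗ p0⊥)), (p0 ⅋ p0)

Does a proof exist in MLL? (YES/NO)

Derivation (root first):
[⅋]  ⊢ p0, (p0⊥ ⊗ (p0⊥ ⊗ p0⊥)), (p0 ⅋ p0)
  [⊗]  ⊢ p0, p0, p0, (p0⊥ ⊗ (p0⊥ ⊗ p0⊥))
    [Ax]  ⊢ p0, p0⊥
    [⊗]  ⊢ p0, p0, (p0⊥ ⊗ p0⊥)
      [Ax]  ⊢ p0, p0⊥
      [Ax]  ⊢ p0, p0⊥

Result: YES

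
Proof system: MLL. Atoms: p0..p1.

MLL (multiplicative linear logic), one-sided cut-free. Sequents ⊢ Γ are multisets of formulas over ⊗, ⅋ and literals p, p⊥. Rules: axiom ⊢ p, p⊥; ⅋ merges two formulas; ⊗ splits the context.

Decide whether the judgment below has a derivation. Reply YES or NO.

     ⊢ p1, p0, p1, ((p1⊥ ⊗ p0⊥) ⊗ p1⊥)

Derivation (root first):
[⊗]  ⊢ p1, p0, p1, ((p1⊥ ⊗ p0⊥) ⊗ p1⊥)
  [⊗]  ⊢ p1, p0, (p1⊥ ⊗ p0⊥)
    [Ax]  ⊢ p1, p1⊥
    [Ax]  ⊢ p0, p0⊥
  [Ax]  ⊢ p1, p1⊥

Result: YES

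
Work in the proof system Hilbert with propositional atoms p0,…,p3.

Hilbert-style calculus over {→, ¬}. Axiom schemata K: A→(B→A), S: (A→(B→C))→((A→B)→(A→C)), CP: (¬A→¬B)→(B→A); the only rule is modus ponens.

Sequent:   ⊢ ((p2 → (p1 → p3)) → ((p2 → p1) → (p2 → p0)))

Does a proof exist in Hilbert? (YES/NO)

Enumerate valuations to refute Γ ⊢ Δ:
  v=0000: Γ:[] Δ:[((p2 → (p1 → p3)) → ((p2 → p1) → (p2 → p0)))=T] refutes=False
  v=0001: Γ:[] Δ:[((p2 → (p1 → p3)) → ((p2 → p1) → (p2 → p0)))=T] refutes=False
  v=0010: Γ:[] Δ:[((p2 → (p1 → p3)) → ((p2 → p1) → (p2 → p0)))=T] refutes=False
  v=0011: Γ:[] Δ:[((p2 → (p1 → p3)) → ((p2 → p1) → (p2 → p0)))=T] refutes=False
  v=0100: Γ:[] Δ:[((p2 → (p1 → p3)) → ((p2 → p1) → (p2 → p0)))=T] refutes=False
  v=0101: Γ:[] Δ:[((p2 → (p1 → p3)) → ((p2 → p1) → (p2 → p0)))=T] refutes=False
  v=0110: Γ:[] Δ:[((p2 → (p1 → p3)) → ((p2 → p1) → (p2 → p0)))=T] refutes=False
  v=0111: Γ:[] Δ:[((p2 → (p1 → p3)) → ((p2 → p1) → (p2 → p0)))=F] refutes=True  ← countermodel

Result: NO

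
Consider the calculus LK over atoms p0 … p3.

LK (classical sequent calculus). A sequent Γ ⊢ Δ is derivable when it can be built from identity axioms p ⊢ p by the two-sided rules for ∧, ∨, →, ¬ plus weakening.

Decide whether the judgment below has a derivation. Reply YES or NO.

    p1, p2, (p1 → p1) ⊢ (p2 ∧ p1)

Proof tree:
[∧R] p1, p2, (p1 → p1) ⊢ (p2 ∧ p1)
  [Ax] p2 ⊢ p2
  [→L] p1, (p1 → p1) ⊢ p1
    [WR] p1 ⊢ p1, p1
      [Ax] p1 ⊢ p1
    [Ax] p1 ⊢ p1

Result: YES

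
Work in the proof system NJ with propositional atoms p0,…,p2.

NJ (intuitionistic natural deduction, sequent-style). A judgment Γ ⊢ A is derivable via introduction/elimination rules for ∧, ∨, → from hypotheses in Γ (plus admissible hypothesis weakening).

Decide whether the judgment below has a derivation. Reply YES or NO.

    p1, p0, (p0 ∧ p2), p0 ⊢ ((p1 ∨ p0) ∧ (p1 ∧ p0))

Proof tree:
[Wk] p1, p0, (p0 ∧ p2), p0 ⊢ ((p1 ∨ p0) ∧ (p1 ∧ p0))
  [∧I] p1, p0, (p0 ∧ p2) ⊢ ((p1 ∨ p0) ∧ (p1 ∧ p0))
    [∨I₁] p1 ⊢ (p1 ∨ p0)
      [Ax] p1 ⊢ p1
    [∧I] p1, p0, (p0 ∧ p2) ⊢ (p1 ∧ p0)
      [Wk] p1, (p0 ∧ p2) ⊢ p1
        [Ax] p1 ⊢ p1
      [Ax] p0 ⊢ p0

Result: YES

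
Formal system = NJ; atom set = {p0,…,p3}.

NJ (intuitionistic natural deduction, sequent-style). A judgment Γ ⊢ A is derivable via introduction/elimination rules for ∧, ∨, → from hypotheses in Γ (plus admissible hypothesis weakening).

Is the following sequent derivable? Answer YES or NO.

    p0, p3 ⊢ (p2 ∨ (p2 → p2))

Derivation trace:
[Wk] p0, p3 ⊢ (p2 ∨ (p2 → p2))
  [Wk] p0 ⊢ (p2 ∨ (p2 → p2))
    [∨I₂]  ⊢ (p2 ∨ (p2 → p2))
      [→I]  ⊢ (p2 → p2)
        [Ax] p2 ⊢ p2

Result: YES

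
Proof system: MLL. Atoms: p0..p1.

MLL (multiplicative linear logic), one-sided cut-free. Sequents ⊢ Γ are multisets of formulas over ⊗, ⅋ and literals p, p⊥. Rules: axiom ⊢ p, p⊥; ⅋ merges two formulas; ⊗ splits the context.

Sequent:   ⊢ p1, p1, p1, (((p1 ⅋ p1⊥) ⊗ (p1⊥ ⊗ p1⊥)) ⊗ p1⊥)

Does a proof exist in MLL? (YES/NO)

Proof tree:
[⊗]  ⊢ p1, p1, p1, (((p1 ⅋ p1⊥) ⊗ (p1⊥ ⊗ p1⊥)) ⊗ p1⊥)
  [⊗]  ⊢ p1, p1, ((p1 ⅋ p1⊥) ⊗ (p1⊥ ⊗ p1⊥))
    [⅋]  ⊢ (p1 ⅋ p1⊥)
      [Ax]  ⊢ p1, p1⊥
    [⊗]  ⊢ p1, p1, (p1⊥ ⊗ p1⊥)
      [Ax]  ⊢ p1, p1⊥
      [Ax]  ⊢ p1, p1⊥
  [Ax]  ⊢ p1, p1⊥

Result: YES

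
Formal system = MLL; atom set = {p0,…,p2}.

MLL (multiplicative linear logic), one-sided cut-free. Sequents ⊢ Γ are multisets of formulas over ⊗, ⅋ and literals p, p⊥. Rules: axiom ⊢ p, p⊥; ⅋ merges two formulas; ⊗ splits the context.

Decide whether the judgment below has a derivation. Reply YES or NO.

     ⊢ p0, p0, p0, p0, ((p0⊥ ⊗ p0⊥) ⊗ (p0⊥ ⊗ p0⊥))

Derivation trace:
[⊗]  ⊢ p0, p0, p0, p0, ((p0⊥ ⊗ p0⊥) ⊗ (p0⊥ ⊗ p0⊥))
  [⊗]  ⊢ p0, p0, (p0⊥ ⊗ p0⊥)
    [Ax]  ⊢ p0, p0⊥
    [Ax]  ⊢ p0, p0⊥
  [⊗]  ⊢ p0, p0, (p0⊥ ⊗ p0⊥)
    [Ax]  ⊢ p0, p0⊥
    [Ax]  ⊢ p0, p0⊥

Result: YES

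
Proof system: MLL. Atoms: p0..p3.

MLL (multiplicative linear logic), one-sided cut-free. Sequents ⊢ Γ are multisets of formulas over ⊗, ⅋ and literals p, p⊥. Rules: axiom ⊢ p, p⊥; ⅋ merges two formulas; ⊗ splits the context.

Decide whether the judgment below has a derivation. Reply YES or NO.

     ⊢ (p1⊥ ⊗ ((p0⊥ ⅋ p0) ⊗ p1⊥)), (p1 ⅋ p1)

Proof tree:
[⅋]  ⊢ (p1⊥ ⊗ ((p0⊥ ⅋ p0) ⊗ p1⊥)), (p1 ⅋ p1)
  [⊗]  ⊢ p1, p1, (p1⊥ ⊗ ((p0⊥ ⅋ p0) ⊗ p1⊥))
    [Ax]  ⊢ p1, p1⊥
    [⊗]  ⊢ p1, ((p0⊥ ⅋ p0) ⊗ p1⊥)
      [⅋]  ⊢ (p0⊥ ⅋ p0)
        [Ax]  ⊢ p0, p0⊥
      [Ax]  ⊢ p1, p1⊥

Result: YES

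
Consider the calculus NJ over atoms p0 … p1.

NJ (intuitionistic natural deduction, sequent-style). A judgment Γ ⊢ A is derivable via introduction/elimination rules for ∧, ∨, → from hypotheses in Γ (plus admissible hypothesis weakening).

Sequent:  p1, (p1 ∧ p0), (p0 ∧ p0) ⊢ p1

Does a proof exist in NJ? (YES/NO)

Derivation trace:
[Wk] p1, (p1 ∧ p0), (p0 ∧ p0) ⊢ p1
  [Wk] p1, (p1 ∧ p0) ⊢ p1
    [Ax] p1 ⊢ p1

Result: YES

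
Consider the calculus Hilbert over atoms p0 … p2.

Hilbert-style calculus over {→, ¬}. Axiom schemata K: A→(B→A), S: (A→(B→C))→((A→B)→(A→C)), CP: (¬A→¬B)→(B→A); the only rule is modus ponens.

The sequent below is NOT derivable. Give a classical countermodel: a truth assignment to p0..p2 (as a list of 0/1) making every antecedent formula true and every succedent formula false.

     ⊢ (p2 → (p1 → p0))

Enumerate valuations to refute Γ ⊢ Δ:
  v=000: Γ:[] Δ:[(p2 → (p1 → p0))=T] refutes=False
  v=001: Γ:[] Δ:[(p2 → (p1 → p0))=T] refutes=False
  v=010: Γ:[] Δ:[(p2 → (p1 → p0))=T] refutes=False
  v=011: Γ:[] Δ:[(p2 → (p1 → p0))=F] refutes=True  ← countermodel

Result: [0, 1, 1]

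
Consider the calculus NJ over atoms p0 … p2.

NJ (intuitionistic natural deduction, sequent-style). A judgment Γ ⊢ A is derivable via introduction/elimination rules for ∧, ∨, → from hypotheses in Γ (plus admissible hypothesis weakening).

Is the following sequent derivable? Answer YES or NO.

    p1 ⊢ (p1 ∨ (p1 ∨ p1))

Proof tree:
[∨I₂] p1 ⊢ (p1 ∨ (p1 ∨ p1))
  [∨I₂] p1 ⊢ (p1 ∨ p1)
    [Ax] p1 ⊢ p1

Result: YES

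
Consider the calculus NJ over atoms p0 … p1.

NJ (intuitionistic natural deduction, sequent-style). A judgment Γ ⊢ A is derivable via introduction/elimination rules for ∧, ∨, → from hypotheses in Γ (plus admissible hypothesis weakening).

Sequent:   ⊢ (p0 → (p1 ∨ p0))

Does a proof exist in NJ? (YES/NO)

Derivation (root first):
[→I]  ⊢ (p0 → (p1 ∨ p0))
  [∨I₂] p0 ⊢ (p1 ∨ p0)
    [Ax] p0 ⊢ p0

Result: YES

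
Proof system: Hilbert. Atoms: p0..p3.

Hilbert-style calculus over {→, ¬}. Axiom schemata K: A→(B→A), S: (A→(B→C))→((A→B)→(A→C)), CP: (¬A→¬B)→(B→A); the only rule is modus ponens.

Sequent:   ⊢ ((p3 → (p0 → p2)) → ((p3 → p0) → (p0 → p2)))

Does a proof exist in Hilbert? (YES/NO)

Search for a countermodel by truth-table:
  v=0000: Γ:[] Δ:[((p3 → (p0 → p2)) → ((p3 → p0) → (p0 → p2)))=T] refutes=False
  v=0001: Γ:[] Δ:[((p3 → (p0 → p2)) → ((p3 → p0) → (p0 → p2)))=T] refutes=False
  v=0010: Γ:[] Δ:[((p3 → (p0 → p2)) → ((p3 → p0) → (p0 → p2)))=T] refutes=False
  v=0011: Γ:[] Δ:[((p3 → (p0 → p2)) → ((p3 → p0) → (p0 → p2)))=T] refutes=False
  v=0100: Γ:[] Δ:[((p3 → (p0 → p2)) → ((p3 → p0) → (p0 → p2)))=T] refutes=False
  v=0101: Γ:[] Δ:[((p3 → (p0 → p2)) → ((p3 → p0) → (p0 → p2)))=T] refutes=False
  v=0110: Γ:[] Δ:[((p3 → (p0 → p2)) → ((p3 → p0) → (p0 → p2)))=T] refutes=False
  v=0111: Γ:[] Δ:[((p3 → (p0 → p2)) → ((p3 → p0) → (p0 → p2)))=T] refutes=False
  v=1000: Γ:[] Δ:[((p3 → (p0 → p2)) → ((p3 → p0) → (p0 → p2)))=F] refutes=True  ← countermodel

Result: NO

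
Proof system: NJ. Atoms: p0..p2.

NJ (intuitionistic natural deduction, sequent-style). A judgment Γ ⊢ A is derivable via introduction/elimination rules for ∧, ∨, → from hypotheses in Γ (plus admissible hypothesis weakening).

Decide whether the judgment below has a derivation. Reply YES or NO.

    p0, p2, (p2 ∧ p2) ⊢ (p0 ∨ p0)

Derivation (root first):
[Wk] p0, p2, (p2 ∧ p2) ⊢ (p0 ∨ p0)
  [Wk] p0, p2 ⊢ (p0 ∨ p0)
    [∨I₁] p0 ⊢ (p0 ∨ p0)
      [Ax] p0 ⊢ p0

Result: YES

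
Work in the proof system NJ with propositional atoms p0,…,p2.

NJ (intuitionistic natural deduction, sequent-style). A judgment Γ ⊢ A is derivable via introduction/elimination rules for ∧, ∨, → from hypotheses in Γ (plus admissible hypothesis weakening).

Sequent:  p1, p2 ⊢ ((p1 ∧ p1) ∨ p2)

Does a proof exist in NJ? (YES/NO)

Proof tree:
[∨I₁] p1, p2 ⊢ ((p1 ∧ p1) ∨ p2)
  [∧I] p1, p2 ⊢ (p1 ∧ p1)
    [Wk] p1, p2 ⊢ p1
      [Ax] p1 ⊢ p1
    [Ax] p1 ⊢ p1

Result: YES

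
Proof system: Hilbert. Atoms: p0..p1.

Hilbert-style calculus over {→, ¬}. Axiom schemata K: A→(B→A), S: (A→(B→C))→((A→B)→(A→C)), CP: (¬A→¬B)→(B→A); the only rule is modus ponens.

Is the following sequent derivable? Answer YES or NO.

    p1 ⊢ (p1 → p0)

Enumerate valuations to refute Γ ⊢ Δ:
  v=00: Γ:[p1=F] Δ:[(p1 → p0)=T] refutes=False
  v=01: Γ:[p1=T] Δ:[(p1 → p0)=F] refutes=True  ← countermodel

Result: NO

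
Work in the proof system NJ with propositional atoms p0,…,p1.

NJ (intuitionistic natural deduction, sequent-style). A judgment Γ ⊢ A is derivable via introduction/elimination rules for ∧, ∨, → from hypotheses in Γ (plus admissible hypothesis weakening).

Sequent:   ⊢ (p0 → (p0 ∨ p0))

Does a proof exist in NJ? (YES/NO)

Derivation (root first):
[→I]  ⊢ (p0 → (p0 ∨ p0))
  [∨I₁] p0 ⊢ (p0 ∨ p0)
    [Ax] p0 ⊢ p0

Result: YES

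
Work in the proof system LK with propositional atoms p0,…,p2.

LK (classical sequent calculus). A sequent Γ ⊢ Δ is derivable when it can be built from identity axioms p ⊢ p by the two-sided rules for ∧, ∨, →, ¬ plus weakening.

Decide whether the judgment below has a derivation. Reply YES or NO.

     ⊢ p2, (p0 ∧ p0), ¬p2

Proof tree:
[¬R]  ⊢ p2, (p0 ∧ p0), ¬p2
  [∧R] p2 ⊢ p2, (p0 ∧ p0)
    [WR] p2 ⊢ p2, p0
      [Ax] p2 ⊢ p2
    [WR] p2 ⊢ p2, p0
      [Ax] p2 ⊢ p2

Result: YES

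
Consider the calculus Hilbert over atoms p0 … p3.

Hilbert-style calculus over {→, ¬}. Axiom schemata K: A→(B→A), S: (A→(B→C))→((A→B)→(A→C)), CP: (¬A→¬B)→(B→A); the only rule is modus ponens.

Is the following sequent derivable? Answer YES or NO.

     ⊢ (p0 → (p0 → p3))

Truth-table refutation:
  v=0000: Γ:[] Δ:[(p0 → (p0 → p3))=T] refutes=False
  v=0001: Γ:[] Δ:[(p0 → (p0 → p3))=T] refutes=False
  v=0010: Γ:[] Δ:[(p0 → (p0 → p3))=T] refutes=False
  v=0011: Γ:[] Δ:[(p0 → (p0 → p3))=T] refutes=False
  v=0100: Γ:[] Δ:[(p0 → (p0 → p3))=T] refutes=False
  v=0101: Γ:[] Δ:[(p0 → (p0 → p3))=T] refutes=False
  v=0110: Γ:[] Δ:[(p0 → (p0 → p3))=T] refutes=False
  v=0111: Γ:[] Δ:[(p0 → (p0 → p3))=T] refutes=False
  v=1000: Γ:[] Δ:[(p0 → (p0 → p3))=F] refutes=True  ← countermodel

Result: NO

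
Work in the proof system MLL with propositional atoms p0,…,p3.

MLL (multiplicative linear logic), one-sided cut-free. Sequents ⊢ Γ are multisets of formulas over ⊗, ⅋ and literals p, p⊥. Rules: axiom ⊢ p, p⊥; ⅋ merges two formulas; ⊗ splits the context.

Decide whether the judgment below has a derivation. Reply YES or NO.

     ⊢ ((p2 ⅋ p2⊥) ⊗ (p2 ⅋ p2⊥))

Derivation trace:
[⊗]  ⊢ ((p2 ⅋ p2⊥) ⊗ (p2 ⅋ p2⊥))
  [⅋]  ⊢ (p2 ⅋ p2⊥)
    [Ax]  ⊢ p2, p2⊥
  [⅋]  ⊢ (p2 ⅋ p2⊥)
    [Ax]  ⊢ p2, p2⊥

Result: YES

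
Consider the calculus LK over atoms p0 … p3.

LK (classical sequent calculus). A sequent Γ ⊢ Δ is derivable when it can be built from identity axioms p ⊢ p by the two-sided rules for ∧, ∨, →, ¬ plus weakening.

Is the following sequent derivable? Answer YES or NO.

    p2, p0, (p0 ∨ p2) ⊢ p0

Proof tree:
[∨L] p2, p0, (p0 ∨ p2) ⊢ p0
  [WL] p0, p2, p0 ⊢ p0
    [WL] p0, p2 ⊢ p0
      [Ax] p0 ⊢ p0
  [WL] p0, p2 ⊢ p0
    [Ax] p0 ⊢ p0

Result: YES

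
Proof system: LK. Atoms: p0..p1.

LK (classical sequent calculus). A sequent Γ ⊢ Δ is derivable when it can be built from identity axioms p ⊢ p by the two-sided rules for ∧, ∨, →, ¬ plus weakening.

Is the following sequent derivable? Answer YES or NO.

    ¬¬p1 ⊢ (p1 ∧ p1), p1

Proof tree:
[¬L] ¬¬p1 ⊢ (p1 ∧ p1), p1
  [¬R]  ⊢ (p1 ∧ p1), p1, ¬p1
    [WR] p1 ⊢ (p1 ∧ p1), p1
      [∧R] p1 ⊢ (p1 ∧ p1)
        [Ax] p1 ⊢ p1
        [Ax] p1 ⊢ p1

Result: YES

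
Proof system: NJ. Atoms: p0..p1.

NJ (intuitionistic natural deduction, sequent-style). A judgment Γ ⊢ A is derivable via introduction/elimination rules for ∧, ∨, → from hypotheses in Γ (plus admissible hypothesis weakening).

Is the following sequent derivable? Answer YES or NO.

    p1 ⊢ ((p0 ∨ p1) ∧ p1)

Derivation trace:
[∧I] p1 ⊢ ((p0 ∨ p1) ∧ p1)
  [∨I₂] p1 ⊢ (p0 ∨ p1)
    [Ax] p1 ⊢ p1
  [Ax] p1 ⊢ p1

Result: YES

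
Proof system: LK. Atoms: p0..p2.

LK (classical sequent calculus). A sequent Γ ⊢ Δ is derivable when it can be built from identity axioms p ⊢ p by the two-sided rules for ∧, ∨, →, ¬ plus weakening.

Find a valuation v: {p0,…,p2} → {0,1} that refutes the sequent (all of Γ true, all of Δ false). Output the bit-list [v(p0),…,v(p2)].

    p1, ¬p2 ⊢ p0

Enumerate valuations to refute Γ ⊢ Δ:
  v=000: Γ:[p1=F, ¬p2=T] Δ:[p0=F] refutes=False
  v=001: Γ:[p1=F, ¬p2=F] Δ:[p0=F] refutes=False
  v=010: Γ:[p1=T, ¬p2=T] Δ:[p0=F] refutes=True  ← countermodel

Result: [0, 1, 0]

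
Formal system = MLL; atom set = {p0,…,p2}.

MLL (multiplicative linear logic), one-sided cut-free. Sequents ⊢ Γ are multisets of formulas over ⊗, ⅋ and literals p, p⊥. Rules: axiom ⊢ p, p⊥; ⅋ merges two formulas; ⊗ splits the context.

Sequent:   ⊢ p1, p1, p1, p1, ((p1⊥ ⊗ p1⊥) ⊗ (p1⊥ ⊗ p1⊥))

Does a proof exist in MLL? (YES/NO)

Proof tree:
[⊗]  ⊢ p1, p1, p1, p1, ((p1⊥ ⊗ p1⊥) ⊗ (p1⊥ ⊗ p1⊥))
  [⊗]  ⊢ p1, p1, (p1⊥ ⊗ p1⊥)
    [Ax]  ⊢ p1, p1⊥
    [Ax]  ⊢ p1, p1⊥
  [⊗]  ⊢ p1, p1, (p1⊥ ⊗ p1⊥)
    [Ax]  ⊢ p1, p1⊥
    [Ax]  ⊢ p1, p1⊥

Result: YES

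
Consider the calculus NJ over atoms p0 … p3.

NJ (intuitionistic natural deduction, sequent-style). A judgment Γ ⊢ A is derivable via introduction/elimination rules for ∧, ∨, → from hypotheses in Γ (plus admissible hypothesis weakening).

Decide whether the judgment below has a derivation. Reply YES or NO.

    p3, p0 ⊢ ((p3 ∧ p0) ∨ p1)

Derivation trace:
[∨I₁] p3, p0 ⊢ ((p3 ∧ p0) ∨ p1)
  [∧I] p3, p0 ⊢ (p3 ∧ p0)
    [Ax] p3 ⊢ p3
    [Ax] p0 ⊢ p0

Result: YES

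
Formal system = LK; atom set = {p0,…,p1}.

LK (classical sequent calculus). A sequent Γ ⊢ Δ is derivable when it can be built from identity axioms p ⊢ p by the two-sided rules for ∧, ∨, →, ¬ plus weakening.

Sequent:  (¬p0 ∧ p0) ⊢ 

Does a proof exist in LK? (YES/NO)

Derivation trace:
[∧L] (¬p0 ∧ p0) ⊢ 
  [¬L] p0, ¬p0 ⊢ 
    [Ax] p0 ⊢ p0

Result: YES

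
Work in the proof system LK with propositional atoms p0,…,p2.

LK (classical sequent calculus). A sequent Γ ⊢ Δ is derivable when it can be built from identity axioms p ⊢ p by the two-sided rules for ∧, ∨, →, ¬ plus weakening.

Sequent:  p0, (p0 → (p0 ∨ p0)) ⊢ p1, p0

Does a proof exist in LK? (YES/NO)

Proof tree:
[→L] p0, (p0 → (p0 ∨ p0)) ⊢ p1, p0
  [Ax] p0 ⊢ p0
  [∨L] (p0 ∨ p0) ⊢ p1, p0
    [WR] p0 ⊢ p0, p1
      [Ax] p0 ⊢ p0
    [Ax] p0 ⊢ p0

Result: YES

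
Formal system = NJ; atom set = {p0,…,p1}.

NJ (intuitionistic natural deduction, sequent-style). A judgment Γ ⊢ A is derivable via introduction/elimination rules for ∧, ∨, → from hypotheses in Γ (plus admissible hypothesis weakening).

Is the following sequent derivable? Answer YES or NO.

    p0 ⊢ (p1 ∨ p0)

Proof tree:
[∨I₂] p0 ⊢ (p1 ∨ p0)
  [→E] p0 ⊢ p0
    [→I]  ⊢ (p0 → p0)
      [Ax] p0 ⊢ p0
    [Ax] p0 ⊢ p0

Result: YES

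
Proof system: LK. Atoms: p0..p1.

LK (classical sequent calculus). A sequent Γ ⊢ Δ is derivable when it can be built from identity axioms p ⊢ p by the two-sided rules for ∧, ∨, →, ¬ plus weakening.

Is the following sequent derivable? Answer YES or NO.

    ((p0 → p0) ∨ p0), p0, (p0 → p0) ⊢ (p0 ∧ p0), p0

Derivation trace:
[WR] ((p0 → p0) ∨ p0), p0, (p0 → p0) ⊢ (p0 ∧ p0), p0
  [→L] ((p0 → p0) ∨ p0), p0, (p0 → p0) ⊢ (p0 ∧ p0)
    [∨L] p0, ((p0 → p0) ∨ p0) ⊢ p0
      [→L] p0, (p0 → p0) ⊢ p0
        [Ax] p0 ⊢ p0
        [Ax] p0 ⊢ p0
      [Ax] p0 ⊢ p0
    [∧R] p0 ⊢ (p0 ∧ p0)
      [Ax] p0 ⊢ p0
      [Ax] p0 ⊢ p0

Result: YES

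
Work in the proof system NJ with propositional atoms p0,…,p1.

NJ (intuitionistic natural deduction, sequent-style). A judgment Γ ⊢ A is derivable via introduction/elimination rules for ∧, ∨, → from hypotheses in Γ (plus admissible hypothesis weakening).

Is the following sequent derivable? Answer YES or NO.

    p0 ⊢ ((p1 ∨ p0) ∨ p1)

Derivation trace:
[∨I₁] p0 ⊢ ((p1 ∨ p0) ∨ p1)
  [∨I₂] p0 ⊢ (p1 ∨ p0)
    [Ax] p0 ⊢ p0

Result: YES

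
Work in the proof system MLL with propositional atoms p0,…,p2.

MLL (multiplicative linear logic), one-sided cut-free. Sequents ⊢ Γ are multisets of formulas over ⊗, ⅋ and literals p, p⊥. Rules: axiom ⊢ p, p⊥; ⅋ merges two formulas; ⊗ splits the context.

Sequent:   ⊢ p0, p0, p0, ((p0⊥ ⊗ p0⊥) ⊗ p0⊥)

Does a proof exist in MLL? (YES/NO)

Derivation trace:
[⊗]  ⊢ p0, p0, p0, ((p0⊥ ⊗ p0⊥) ⊗ p0⊥)
  [⊗]  ⊢ p0, p0, (p0⊥ ⊗ p0⊥)
    [Ax]  ⊢ p0, p0⊥
    [Ax]  ⊢ p0, p0⊥
  [Ax]  ⊢ p0, p0⊥

Result: YES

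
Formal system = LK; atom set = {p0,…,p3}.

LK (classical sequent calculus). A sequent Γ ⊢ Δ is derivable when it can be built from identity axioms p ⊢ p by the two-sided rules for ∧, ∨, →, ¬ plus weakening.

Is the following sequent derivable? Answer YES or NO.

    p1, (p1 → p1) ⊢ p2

Search for a countermodel by truth-table:
  v=0000: Γ:[p1=F, (p1 → p1)=T] Δ:[p2=F] refutes=False
  v=0001: Γ:[p1=F, (p1 → p1)=T] Δ:[p2=F] refutes=False
  v=0010: Γ:[p1=F, (p1 → p1)=T] Δ:[p2=T] refutes=False
  v=0011: Γ:[p1=F, (p1 → p1)=T] Δ:[p2=T] refutes=False
  v=0100: Γ:[p1=T, (p1 → p1)=T] Δ:[p2=F] refutes=True  ← countermodel

Result: NO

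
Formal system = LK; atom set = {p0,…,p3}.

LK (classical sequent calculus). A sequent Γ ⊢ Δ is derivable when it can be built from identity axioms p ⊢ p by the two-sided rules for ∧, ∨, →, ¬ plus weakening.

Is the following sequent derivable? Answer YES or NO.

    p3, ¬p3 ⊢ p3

Derivation (root first):
[¬L] p3, ¬p3 ⊢ p3
  [WR] p3 ⊢ p3, p3
    [Ax] p3 ⊢ p3

Result: YES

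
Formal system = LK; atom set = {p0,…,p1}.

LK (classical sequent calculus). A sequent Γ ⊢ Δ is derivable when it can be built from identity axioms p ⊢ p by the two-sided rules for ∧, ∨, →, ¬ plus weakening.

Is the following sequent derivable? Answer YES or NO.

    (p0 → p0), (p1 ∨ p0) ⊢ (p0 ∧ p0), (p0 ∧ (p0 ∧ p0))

Enumerate valuations to refute Γ ⊢ Δ:
  v=00: Γ:[(p0 → p0)=T, (p1 ∨ p0)=F] Δ:[(p0 ∧ p0)=F, (p0 ∧ (p0 ∧ p0))=F] refutes=False
  v=01: Γ:[(p0 → p0)=T, (p1 ∨ p0)=T] Δ:[(p0 ∧ p0)=F, (p0 ∧ (p0 ∧ p0))=F] refutes=True  ← countermodel

Result: NO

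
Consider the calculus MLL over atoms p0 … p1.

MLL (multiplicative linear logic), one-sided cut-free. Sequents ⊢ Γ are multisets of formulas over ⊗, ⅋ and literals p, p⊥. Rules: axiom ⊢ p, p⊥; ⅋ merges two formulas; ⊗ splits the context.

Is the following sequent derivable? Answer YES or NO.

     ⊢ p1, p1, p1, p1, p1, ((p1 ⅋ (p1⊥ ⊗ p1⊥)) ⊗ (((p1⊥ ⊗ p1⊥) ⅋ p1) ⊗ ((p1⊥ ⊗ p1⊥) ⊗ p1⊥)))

Derivation trace:
[⊗]  ⊢ p1, p1, p1, p1, p1, ((p1 ⅋ (p1⊥ ⊗ p1⊥)) ⊗ (((p1⊥ ⊗ p1⊥) ⅋ p1) ⊗ ((p1⊥ ⊗ p1⊥) ⊗ p1⊥)))
  [⅋]  ⊢ p1, (p1 ⅋ (p1⊥ ⊗ p1⊥))
    [⊗]  ⊢ p1, p1, (p1⊥ ⊗ p1⊥)
      [Ax]  ⊢ p1, p1⊥
      [Ax]  ⊢ p1, p1⊥
  [⊗]  ⊢ p1, p1, p1, p1, (((p1⊥ ⊗ p1⊥) ⅋ p1) ⊗ ((p1⊥ ⊗ p1⊥) ⊗ p1⊥))
    [⅋]  ⊢ p1, ((p1⊥ ⊗ p1⊥) ⅋ p1)
      [⊗]  ⊢ p1, p1, (p1⊥ ⊗ p1⊥)
        [Ax]  ⊢ p1, p1⊥
        [Ax]  ⊢ p1, p1⊥
    [⊗]  ⊢ p1, p1, p1, ((p1⊥ ⊗ p1⊥) ⊗ p1⊥)
      [⊗]  ⊢ p1, p1, (p1⊥ ⊗ p1⊥)
        [Ax]  ⊢ p1, p1⊥
        [Ax]  ⊢ p1, p1⊥
      [Ax]  ⊢ p1, p1⊥

Result: YES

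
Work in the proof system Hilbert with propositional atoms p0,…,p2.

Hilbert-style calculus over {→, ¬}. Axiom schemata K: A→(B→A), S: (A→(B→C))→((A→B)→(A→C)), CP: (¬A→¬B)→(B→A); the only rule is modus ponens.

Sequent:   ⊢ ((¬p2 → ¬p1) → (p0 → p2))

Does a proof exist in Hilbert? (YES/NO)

Truth-table refutation:
  v=000: Γ:[] Δ:[((¬p2 → ¬p1) → (p0 → p2))=T] refutes=False
  v=001: Γ:[] Δ:[((¬p2 → ¬p1) → (p0 → p2))=T] refutes=False
  v=010: Γ:[] Δ:[((¬p2 → ¬p1) → (p0 → p2))=T] refutes=False
  v=011: Γ:[] Δ:[((¬p2 → ¬p1) → (p0 → p2))=T] refutes=False
  v=100: Γ:[] Δ:[((¬p2 → ¬p1) → (p0 → p2))=F] refutes=True  ← countermodel

Result: NO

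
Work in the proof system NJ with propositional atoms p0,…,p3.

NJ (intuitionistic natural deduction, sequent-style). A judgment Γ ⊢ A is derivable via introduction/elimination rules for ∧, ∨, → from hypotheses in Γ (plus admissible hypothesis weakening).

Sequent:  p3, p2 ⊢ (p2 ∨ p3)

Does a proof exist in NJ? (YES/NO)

Proof tree:
[∨I₂] p3, p2 ⊢ (p2 ∨ p3)
  [Wk] p3, p2 ⊢ p3
    [Ax] p3 ⊢ p3

Result: YES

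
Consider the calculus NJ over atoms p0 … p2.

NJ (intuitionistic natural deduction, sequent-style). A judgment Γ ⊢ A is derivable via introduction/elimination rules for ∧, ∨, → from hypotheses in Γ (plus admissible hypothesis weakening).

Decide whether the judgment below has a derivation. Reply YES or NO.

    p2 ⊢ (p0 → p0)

Derivation trace:
[Wk] p2 ⊢ (p0 → p0)
  [→I]  ⊢ (p0 → p0)
    [Ax] p0 ⊢ p0

Result: YES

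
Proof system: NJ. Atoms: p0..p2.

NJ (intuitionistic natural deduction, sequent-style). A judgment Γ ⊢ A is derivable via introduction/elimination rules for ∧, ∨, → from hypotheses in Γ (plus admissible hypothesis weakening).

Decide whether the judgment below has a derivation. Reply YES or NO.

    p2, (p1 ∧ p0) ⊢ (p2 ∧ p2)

Derivation (root first):
[∧I] p2, (p1 ∧ p0) ⊢ (p2 ∧ p2)
  [Wk] p2, p2, (p1 ∧ p0) ⊢ p2
    [Wk] p2, p2 ⊢ p2
      [Ax] p2 ⊢ p2
  [Ax] p2 ⊢ p2

Result: YES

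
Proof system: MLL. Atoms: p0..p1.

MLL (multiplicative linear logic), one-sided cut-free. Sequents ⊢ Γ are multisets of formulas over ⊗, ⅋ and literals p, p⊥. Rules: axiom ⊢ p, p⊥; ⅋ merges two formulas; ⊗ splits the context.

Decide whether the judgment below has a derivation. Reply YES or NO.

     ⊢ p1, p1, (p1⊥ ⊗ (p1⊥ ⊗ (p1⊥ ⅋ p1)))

Derivation trace:
[⊗]  ⊢ p1, p1, (p1⊥ ⊗ (p1⊥ ⊗ (p1⊥ ⅋ p1)))
  [Ax]  ⊢ p1, p1⊥
  [⊗]  ⊢ p1, (p1⊥ ⊗ (p1⊥ ⅋ p1))
    [Ax]  ⊢ p1, p1⊥
    [⅋]  ⊢ (p1⊥ ⅋ p1)
      [Ax]  ⊢ p1, p1⊥

Result: YES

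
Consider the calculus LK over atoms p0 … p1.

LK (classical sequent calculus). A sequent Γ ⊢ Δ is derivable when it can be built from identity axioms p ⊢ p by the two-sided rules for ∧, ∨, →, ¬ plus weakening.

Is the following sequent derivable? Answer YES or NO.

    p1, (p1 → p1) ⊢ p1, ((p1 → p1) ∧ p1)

Proof tree:
[∧R] p1, (p1 → p1) ⊢ p1, ((p1 → p1) ∧ p1)
  [→R]  ⊢ (p1 → p1)
    [Ax] p1 ⊢ p1
  [WR] p1, (p1 → p1) ⊢ p1, p1
    [→L] p1, (p1 → p1) ⊢ p1
      [Ax] p1 ⊢ p1
      [Ax] p1 ⊢ p1

Result: YES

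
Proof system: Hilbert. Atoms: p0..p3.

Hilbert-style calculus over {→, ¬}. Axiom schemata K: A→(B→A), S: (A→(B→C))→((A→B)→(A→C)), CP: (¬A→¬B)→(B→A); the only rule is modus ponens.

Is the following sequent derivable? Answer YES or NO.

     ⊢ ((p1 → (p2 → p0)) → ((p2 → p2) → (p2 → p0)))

Truth-table refutation:
  v=0000: Γ:[] Δ:[((p1 → (p2 → p0)) → ((p2 → p2) → (p2 → p0)))=T] refutes=False
  v=0001: Γ:[] Δ:[((p1 → (p2 → p0)) → ((p2 → p2) → (p2 → p0)))=T] refutes=False
  v=0010: Γ:[] Δ:[((p1 → (p2 → p0)) → ((p2 → p2) → (p2 → p0)))=F] refutes=True  ← countermodel

Result: NO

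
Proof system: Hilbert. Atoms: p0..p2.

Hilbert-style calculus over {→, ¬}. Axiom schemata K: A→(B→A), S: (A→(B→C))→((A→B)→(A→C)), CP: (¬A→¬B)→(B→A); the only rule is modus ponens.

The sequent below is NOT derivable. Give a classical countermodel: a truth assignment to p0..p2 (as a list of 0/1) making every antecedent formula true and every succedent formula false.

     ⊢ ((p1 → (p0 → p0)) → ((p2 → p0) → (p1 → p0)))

Enumerate valuations to refute Γ ⊢ Δ:
  v=000: Γ:[] Δ:[((p1 → (p0 → p0)) → ((p2 → p0) → (p1 → p0)))=T] refutes=False
  v=001: Γ:[] Δ:[((p1 → (p0 → p0)) → ((p2 → p0) → (p1 → p0)))=T] refutes=False
  v=010: Γ:[] Δ:[((p1 → (p0 → p0)) → ((p2 → p0) → (p1 → p0)))=F] refutes=True  ← countermodel

Result: [0, 1, 0]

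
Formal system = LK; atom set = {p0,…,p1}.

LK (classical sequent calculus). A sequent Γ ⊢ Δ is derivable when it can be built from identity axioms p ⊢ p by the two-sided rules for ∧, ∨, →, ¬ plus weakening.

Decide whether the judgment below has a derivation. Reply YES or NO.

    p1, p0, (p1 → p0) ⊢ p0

Proof tree:
[→L] p1, p0, (p1 → p0) ⊢ p0
  [Ax] p1 ⊢ p1
  [WL] p0, p0 ⊢ p0
    [Ax] p0 ⊢ p0

Result: YES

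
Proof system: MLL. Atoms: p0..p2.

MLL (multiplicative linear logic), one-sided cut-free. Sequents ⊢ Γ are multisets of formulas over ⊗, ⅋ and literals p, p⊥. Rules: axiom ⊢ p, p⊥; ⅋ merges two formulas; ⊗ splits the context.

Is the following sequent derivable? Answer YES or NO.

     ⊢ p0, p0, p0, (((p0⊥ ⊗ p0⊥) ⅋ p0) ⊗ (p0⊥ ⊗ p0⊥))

Derivation trace:
[⊗]  ⊢ p0, p0, p0, (((p0⊥ ⊗ p0⊥) ⅋ p0) ⊗ (p0⊥ ⊗ p0⊥))
  [⅋]  ⊢ p0, ((p0⊥ ⊗ p0⊥) ⅋ p0)
    [⊗]  ⊢ p0, p0, (p0⊥ ⊗ p0⊥)
      [Ax]  ⊢ p0, p0⊥
      [Ax]  ⊢ p0, p0⊥
  [⊗]  ⊢ p0, p0, (p0⊥ ⊗ p0⊥)
    [Ax]  ⊢ p0, p0⊥
    [Ax]  ⊢ p0, p0⊥

Result: YES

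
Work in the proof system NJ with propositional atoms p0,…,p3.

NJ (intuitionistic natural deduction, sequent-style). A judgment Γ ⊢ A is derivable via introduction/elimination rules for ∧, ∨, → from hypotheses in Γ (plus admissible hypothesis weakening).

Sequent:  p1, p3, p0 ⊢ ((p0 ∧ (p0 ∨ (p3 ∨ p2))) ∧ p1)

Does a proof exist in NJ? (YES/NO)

Proof tree:
[∧I] p1, p3, p0 ⊢ ((p0 ∧ (p0 ∨ (p3 ∨ p2))) ∧ p1)
  [∧I] p3, p0 ⊢ (p0 ∧ (p0 ∨ (p3 ∨ p2)))
    [Ax] p0 ⊢ p0
    [∨I₂] p3 ⊢ (p0 ∨ (p3 ∨ p2))
      [∨I₁] p3 ⊢ (p3 ∨ p2)
        [Ax] p3 ⊢ p3
  [Wk] p1, p1 ⊢ p1
    [Ax] p1 ⊢ p1

Result: YES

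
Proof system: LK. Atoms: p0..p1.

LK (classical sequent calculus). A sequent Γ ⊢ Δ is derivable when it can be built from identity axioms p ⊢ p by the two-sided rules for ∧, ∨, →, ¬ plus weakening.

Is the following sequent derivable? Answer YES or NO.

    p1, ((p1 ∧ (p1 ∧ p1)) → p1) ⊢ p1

Proof tree:
[→L] p1, ((p1 ∧ (p1 ∧ p1)) → p1) ⊢ p1
  [∧R] p1 ⊢ (p1 ∧ (p1 ∧ p1))
    [Ax] p1 ⊢ p1
    [∧R] p1 ⊢ (p1 ∧ p1)
      [Ax] p1 ⊢ p1
      [Ax] p1 ⊢ p1
  [Ax] p1 ⊢ p1

Result: YES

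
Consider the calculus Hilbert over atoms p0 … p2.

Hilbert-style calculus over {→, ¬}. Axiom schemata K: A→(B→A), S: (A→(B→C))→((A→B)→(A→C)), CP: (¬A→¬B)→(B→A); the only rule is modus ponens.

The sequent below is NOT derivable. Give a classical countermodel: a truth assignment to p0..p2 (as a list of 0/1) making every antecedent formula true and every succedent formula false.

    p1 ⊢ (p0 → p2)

Search for a countermodel by truth-table:
  v=000: Γ:[p1=F] Δ:[(p0 → p2)=T] refutes=False
  v=001: Γ:[p1=F] Δ:[(p0 → p2)=T] refutes=False
  v=010: Γ:[p1=T] Δ:[(p0 → p2)=T] refutes=False
  v=011: Γ:[p1=T] Δ:[(p0 → p2)=T] refutes=False
  v=100: Γ:[p1=F] Δ:[(p0 → p2)=F] refutes=False
  v=101: Γ:[p1=F] Δ:[(p0 → p2)=T] refutes=False
  v=110: Γ:[p1=T] Δ:[(p0 → p2)=F] refutes=True  ← countermodel

Result: [1, 1, 0]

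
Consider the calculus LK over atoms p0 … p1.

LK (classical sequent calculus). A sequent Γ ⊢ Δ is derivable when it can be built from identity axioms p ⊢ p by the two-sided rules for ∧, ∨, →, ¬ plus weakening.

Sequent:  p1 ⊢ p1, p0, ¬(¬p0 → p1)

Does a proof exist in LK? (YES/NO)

Derivation trace:
[¬R] p1 ⊢ p1, p0, ¬(¬p0 → p1)
  [WL] (¬p0 → p1), p1 ⊢ p1, p0
    [→L] (¬p0 → p1) ⊢ p1, p0
      [¬R]  ⊢ p0, ¬p0
        [Ax] p0 ⊢ p0
      [WR] p1 ⊢ p1, p0
        [Ax] p1 ⊢ p1

Result: YES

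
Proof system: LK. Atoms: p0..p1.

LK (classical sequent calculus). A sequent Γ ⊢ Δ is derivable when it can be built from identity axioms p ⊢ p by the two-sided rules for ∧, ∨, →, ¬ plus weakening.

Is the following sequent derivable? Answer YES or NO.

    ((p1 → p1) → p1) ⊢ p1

Proof tree:
[→L] ((p1 → p1) → p1) ⊢ p1
  [→R]  ⊢ (p1 → p1)
    [Ax] p1 ⊢ p1
  [Ax] p1 ⊢ p1

Result: YES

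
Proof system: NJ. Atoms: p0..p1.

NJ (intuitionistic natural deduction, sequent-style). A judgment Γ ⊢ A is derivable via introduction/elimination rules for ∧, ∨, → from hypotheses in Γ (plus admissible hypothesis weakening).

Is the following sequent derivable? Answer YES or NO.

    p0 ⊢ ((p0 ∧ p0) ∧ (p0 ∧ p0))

Derivation trace:
[∧I] p0 ⊢ ((p0 ∧ p0) ∧ (p0 ∧ p0))
  [∧I] p0 ⊢ (p0 ∧ p0)
    [Ax] p0 ⊢ p0
    [Ax] p0 ⊢ p0
  [∧I] p0 ⊢ (p0 ∧ p0)
    [Ax] p0 ⊢ p0
    [Ax] p0 ⊢ p0

Result: YES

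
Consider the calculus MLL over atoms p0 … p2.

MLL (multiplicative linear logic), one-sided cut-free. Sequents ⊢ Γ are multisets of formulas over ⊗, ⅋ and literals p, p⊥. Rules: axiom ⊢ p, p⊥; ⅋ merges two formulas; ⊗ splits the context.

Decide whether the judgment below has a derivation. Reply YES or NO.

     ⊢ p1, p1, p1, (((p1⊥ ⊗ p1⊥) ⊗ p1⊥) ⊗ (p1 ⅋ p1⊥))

Derivation (root first):
[⊗]  ⊢ p1, p1, p1, (((p1⊥ ⊗ p1⊥) ⊗ p1⊥) ⊗ (p1 ⅋ p1⊥))
  [⊗]  ⊢ p1, p1, p1, ((p1⊥ ⊗ p1⊥) ⊗ p1⊥)
    [⊗]  ⊢ p1, p1, (p1⊥ ⊗ p1⊥)
      [Ax]  ⊢ p1, p1⊥
      [Ax]  ⊢ p1, p1⊥
    [Ax]  ⊢ p1, p1⊥
  [⅋]  ⊢ (p1 ⅋ p1⊥)
    [Ax]  ⊢ p1, p1⊥

Result: YES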